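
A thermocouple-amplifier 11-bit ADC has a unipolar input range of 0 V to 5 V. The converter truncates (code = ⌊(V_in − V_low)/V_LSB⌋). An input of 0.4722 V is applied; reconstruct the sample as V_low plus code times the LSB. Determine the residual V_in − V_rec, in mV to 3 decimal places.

Step size: 5 V ÷ 2^11 = 2.441 mV.
(V_in − V_low)/LSB = (0.4722 − 0)/0.00244141 = 193.4131 → code 193 (floor).
Code 193 maps back to 0 + 193×0.00244141 V = 0.47119141 V.
V_in − V_rec = 0.00100859 V = 1.009 mV.

1.009 mV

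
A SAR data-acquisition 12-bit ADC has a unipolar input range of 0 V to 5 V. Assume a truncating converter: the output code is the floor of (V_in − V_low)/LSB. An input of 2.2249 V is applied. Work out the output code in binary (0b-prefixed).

code 0b11100011110 (decimal 1822)

With 4096 levels over 5 V, one step is 1.221 mV.
(V_in − V_low)/LSB = (2.2249 − 0) / 0.0012207 = 1822.638.
Floor → code 1822.
In binary (0b-prefixed): 0b11100011110.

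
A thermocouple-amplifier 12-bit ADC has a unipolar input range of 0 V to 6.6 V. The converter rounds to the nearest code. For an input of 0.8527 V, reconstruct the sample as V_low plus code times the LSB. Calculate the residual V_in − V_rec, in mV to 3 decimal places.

0.307 mV

Step size: 6.6 V ÷ 2^12 = 1.611 mV.
Scaled input = 529.1908 LSBs, so code = 529.
Reconstructed: 0.85239258 V.
Difference: 0.000307422 V → 0.307 mV.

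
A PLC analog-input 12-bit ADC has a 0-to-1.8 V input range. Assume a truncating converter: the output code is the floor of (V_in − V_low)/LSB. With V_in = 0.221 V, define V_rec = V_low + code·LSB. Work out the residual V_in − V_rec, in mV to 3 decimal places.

One LSB is 1.8 V / 4096 = 439.45 µV.
Scaled input = 502.8978 LSBs, so code = 502.
V_rec = 0 + 502·0.000439453 = 0.22060547 V.
Difference: 0.000394531 V → 0.395 mV.

0.395 mV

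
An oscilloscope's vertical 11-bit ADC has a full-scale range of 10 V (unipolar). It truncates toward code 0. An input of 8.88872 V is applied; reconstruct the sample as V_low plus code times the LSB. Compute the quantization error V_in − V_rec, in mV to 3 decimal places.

Step size: 10 V ÷ 2^11 = 4.883 mV.
(V_in − V_low)/LSB = (8.88872 − 0)/0.00488281 = 1820.4099 → code 1820 (floor).
Code 1820 maps back to 0 + 1820×0.00488281 V = 8.8867188 V.
Error = 8.88872 − 8.8867188 = 0.00200125 V = 2.001 mV.

2.001 mV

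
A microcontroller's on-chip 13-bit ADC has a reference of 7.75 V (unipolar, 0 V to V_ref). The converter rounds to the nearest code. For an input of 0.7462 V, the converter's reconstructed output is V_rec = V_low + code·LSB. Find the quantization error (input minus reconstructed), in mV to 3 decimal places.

Step size: 7.75 V ÷ 2^13 = 0.946 mV.
(V_in − V_low)/LSB = (0.7462 − 0)/0.000946045 = 788.7575 → code 789 (round).
V_rec = 0 + 789·0.000946045 = 0.74642944 V.
Error = 0.7462 − 0.74642944 = -0.000229443 V = -0.229 mV.

-0.229 mV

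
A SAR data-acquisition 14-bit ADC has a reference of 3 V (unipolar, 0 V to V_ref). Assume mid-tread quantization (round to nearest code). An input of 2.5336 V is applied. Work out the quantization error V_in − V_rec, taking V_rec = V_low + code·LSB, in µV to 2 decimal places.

Step size: 3 V ÷ 2^14 = 183.11 µV.
(V_in − V_low)/LSB = (2.5336 − 0)/0.000183105 = 13836.8341 → code 13837 (round).
Code 13837 maps back to 0 + 13837×0.000183105 V = 2.5336304 V.
Error = 2.5336 − 2.5336304 = -3.03711e-05 V = -30.37 µV.

-30.37 µV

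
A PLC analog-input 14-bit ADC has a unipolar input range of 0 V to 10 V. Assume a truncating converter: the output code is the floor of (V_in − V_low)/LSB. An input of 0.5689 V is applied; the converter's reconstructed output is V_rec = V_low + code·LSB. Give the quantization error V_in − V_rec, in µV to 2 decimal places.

52.34 µV

One LSB is 10 V / 16384 = 0.610 mV.
(V_in − V_low)/LSB = (0.5689 − 0)/0.000610352 = 932.0858 → code 932 (floor).
Code 932 maps back to 0 + 932×0.000610352 V = 0.56884766 V.
Difference: 5.23438e-05 V → 52.34 µV.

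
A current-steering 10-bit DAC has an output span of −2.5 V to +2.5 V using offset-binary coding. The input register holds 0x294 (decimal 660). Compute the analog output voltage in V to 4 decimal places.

LSB = 5 V / 2^10 = 4.883 mV.
Code 0x294 = 660 decimal.
V_out = (−2.5) + 660 × 0.00488281 V = 0.722656 V.

0.7227 V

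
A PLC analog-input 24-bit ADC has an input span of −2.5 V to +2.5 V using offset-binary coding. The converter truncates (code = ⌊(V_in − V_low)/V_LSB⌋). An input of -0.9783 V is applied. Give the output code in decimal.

code 5105977

Full-scale span = 5 V; LSB = 5/2^24 = 0.30 µV.
(V_in − V_low)/LSB = (-0.9783 − (−2.5)) / 2.98023e-07 = 5105977.917.
Floor → code 5105977.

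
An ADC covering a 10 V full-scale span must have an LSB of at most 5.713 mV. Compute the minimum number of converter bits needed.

Number of steps required ≥ 10 V / 5.713 mV = 1750.39.
Need 2^N ≥ 1750.39; 2^10 = 1024, 2^11 = 2048.
Minimum N = 11.

11 bits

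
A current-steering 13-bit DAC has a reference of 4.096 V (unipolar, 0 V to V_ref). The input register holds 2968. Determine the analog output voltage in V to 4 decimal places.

LSB = 4.096 V / 2^13 = 0.500 mV.
V_out = 0 + 2968 × 0.0005 V = 1.484 V.

1.4840 V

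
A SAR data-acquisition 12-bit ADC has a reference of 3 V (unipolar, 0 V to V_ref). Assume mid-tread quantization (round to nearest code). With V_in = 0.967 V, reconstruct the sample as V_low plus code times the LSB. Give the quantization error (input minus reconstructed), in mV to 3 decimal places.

LSB = 3/2^12 = 0.732 mV.
(0.967 − 0)/0.000732422 = 1320.2773; round gives code 1320.
V_rec = 0 + 1320·0.000732422 = 0.96679688 V.
V_in − V_rec = 0.000203125 V = 0.203 mV.

0.203 mV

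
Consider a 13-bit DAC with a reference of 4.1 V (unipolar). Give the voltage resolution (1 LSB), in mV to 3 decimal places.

Full-scale span = 4.1 V.
LSB = 4.1 / 2^13 = 4.1 / 8192 = 0.000500488 V = 0.500 mV.

0.500 mV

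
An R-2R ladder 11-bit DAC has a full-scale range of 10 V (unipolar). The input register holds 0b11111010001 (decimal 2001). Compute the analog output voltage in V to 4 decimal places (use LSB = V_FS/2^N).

LSB = 10 V / 2^11 = 4.883 mV.
Code 0b11111010001 = 2001 decimal.
V_out = 0 + 2001 × 0.00488281 V = 9.77051 V.

9.7705 V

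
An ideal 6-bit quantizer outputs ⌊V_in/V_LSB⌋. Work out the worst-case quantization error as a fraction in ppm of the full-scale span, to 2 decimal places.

15625.00 ppm

Truncating → worst-case error = 1 LSB = V_FS/2^6, so 1e+06/64 = 15625 ppm of full scale.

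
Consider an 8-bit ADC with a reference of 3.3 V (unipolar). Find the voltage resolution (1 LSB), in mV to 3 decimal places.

12.891 mV

Full-scale span = 3.3 V.
LSB = 3.3 / 2^8 = 3.3 / 256 = 0.0128906 V = 12.891 mV.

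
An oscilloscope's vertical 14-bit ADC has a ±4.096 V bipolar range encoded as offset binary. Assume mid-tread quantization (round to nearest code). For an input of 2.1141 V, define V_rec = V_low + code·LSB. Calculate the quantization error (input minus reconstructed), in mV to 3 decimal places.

0.100 mV

One LSB is 8.192 V / 16384 = 0.500 mV.
Scaled input = 12420.2000 LSBs, so code = 12420.
Reconstructed: 2.114 V.
Difference: 0.0001 V → 0.100 mV.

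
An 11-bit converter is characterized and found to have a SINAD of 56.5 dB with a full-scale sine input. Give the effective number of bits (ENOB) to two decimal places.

ENOB = (SINAD − 1.76) / 6.02 = (56.5 − 1.76)/6.02 = 9.093.

9.09 bits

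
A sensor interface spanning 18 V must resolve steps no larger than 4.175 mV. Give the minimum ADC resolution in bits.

13 bits

Number of steps required ≥ 18 V / 4.175 mV = 4311.38.
Need 2^N ≥ 4311.38; 2^12 = 4096, 2^13 = 8192.
Minimum N = 13.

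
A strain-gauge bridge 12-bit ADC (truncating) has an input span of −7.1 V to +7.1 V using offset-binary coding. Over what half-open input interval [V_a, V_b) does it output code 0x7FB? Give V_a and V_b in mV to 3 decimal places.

LSB = 14.2/2^12 = 3.467 mV.
Code 0x7FB = 2043 decimal.
V_a = V_low + 2043·LSB = -0.017334 V; V_b = V_low + 2044·LSB = -0.0138672 V.

[-17.334 mV, -13.867 mV)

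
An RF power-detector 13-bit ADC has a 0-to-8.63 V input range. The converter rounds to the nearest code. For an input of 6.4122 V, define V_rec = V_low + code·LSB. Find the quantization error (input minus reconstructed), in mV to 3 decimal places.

Step size: 8.63 V ÷ 2^13 = 1.053 mV.
Scaled input = 6086.7604 LSBs, so code = 6087.
Code 6087 maps back to 0 + 6087×0.00105347 V = 6.4124524 V.
Difference: -0.000252393 V → -0.252 mV.

-0.252 mV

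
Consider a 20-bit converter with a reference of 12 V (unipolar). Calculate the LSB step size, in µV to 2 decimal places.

11.44 µV

Full-scale span = 12 V.
LSB = 12 / 2^20 = 12 / 1048576 = 1.14441e-05 V = 11.44 µV.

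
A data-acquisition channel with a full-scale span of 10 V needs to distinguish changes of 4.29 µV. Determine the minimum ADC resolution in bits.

Number of steps required ≥ 10 V / 4.29 µV = 2331002.33.
Need 2^N ≥ 2331002.33; 2^21 = 2097152, 2^22 = 4194304.
Minimum N = 22.

22 bits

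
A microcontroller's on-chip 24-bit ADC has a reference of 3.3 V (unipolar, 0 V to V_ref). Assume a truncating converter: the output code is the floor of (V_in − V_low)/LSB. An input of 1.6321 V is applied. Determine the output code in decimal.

code 8297604

Full-scale span = 3.3 V; LSB = 3.3/2^24 = 0.20 µV.
(1.6321 − 0) / 1.96695e-07 = 8297604.313 LSBs.
⌊·⌋(8297604.313) = 8297604.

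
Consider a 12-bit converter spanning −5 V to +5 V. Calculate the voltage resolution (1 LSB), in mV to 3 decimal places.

Full-scale span = 10 V.
LSB = 10 / 2^12 = 10 / 4096 = 0.00244141 V = 2.441 mV.

2.441 mV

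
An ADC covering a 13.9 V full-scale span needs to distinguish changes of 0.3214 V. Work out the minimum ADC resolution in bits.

Number of steps required ≥ 13.9 V / 0.3214 V = 43.25.
Need 2^N ≥ 43.25; 2^5 = 32, 2^6 = 64.
Minimum N = 6.

6 bits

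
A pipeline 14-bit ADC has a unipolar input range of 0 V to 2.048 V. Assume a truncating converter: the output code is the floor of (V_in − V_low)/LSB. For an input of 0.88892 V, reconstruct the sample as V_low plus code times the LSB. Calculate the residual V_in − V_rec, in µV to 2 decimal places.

LSB = 2.048/2^14 = 125.00 µV.
(V_in − V_low)/LSB = (0.88892 − 0)/0.000125 = 7111.3600 → code 7111 (floor).
Code 7111 maps back to 0 + 7111×0.000125 V = 0.888875 V.
V_in − V_rec = 4.5e-05 V = 45.00 µV.

45.00 µV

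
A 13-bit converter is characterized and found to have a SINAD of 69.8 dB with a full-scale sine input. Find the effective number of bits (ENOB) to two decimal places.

11.30 bits

ENOB = (SINAD − 1.76) / 6.02 = (69.8 − 1.76)/6.02 = 11.302.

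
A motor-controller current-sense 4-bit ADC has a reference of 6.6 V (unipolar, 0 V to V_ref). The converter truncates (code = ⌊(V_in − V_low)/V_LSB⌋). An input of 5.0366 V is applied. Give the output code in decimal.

code 12

With 16 levels over 6.6 V, one step is 412.500 mV.
(5.0366 − 0) / 0.4125 = 12.210 LSBs.
⌊·⌋(12.210) = 12.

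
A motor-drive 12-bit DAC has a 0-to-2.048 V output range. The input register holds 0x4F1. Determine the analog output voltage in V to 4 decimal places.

0.6325 V

LSB = 2.048 V / 2^12 = 0.500 mV.
Code 0x4F1 = 1265 decimal.
V_out = 0 + 1265 × 0.0005 V = 0.6325 V.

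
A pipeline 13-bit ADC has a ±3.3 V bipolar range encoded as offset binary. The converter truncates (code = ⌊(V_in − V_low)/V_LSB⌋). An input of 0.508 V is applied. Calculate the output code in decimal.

code 4726

With 8192 levels over 6.6 V, one step is 0.806 mV.
(V_in − V_low)/LSB = (0.508 − (−3.3)) / 0.000805664 = 4726.536.
So the output code is 4726.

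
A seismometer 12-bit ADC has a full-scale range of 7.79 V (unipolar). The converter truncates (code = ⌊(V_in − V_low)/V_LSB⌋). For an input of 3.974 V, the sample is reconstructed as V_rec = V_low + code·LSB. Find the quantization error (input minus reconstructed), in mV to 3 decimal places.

1.024 mV

LSB = 7.79/2^12 = 1.902 mV.
Scaled input = 2089.5384 LSBs, so code = 2089.
V_rec = 0 + 2089·0.00190186 = 3.9729761 V.
Difference: 0.00102393 V → 1.024 mV.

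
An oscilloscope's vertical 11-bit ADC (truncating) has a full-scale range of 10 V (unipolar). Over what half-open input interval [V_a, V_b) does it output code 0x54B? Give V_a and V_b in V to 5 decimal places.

LSB = 10/2^11 = 4.883 mV.
Code 0x54B = 1355 decimal.
V_a = V_low + 1355·LSB = 6.61621 V; V_b = V_low + 1356·LSB = 6.62109 V.

[6.61621 V, 6.62109 V)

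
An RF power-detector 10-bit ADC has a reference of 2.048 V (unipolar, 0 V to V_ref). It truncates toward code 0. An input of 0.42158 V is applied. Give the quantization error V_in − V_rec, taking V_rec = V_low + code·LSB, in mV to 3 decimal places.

One LSB is 2.048 V / 1024 = 2.000 mV.
Scaled input = 210.7900 LSBs, so code = 210.
V_rec = 0 + 210·0.002 = 0.42 V.
Error = 0.42158 − 0.42 = 0.00158 V = 1.580 mV.

1.580 mV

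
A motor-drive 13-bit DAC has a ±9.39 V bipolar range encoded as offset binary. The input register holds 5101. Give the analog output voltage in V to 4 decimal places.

2.3039 V

LSB = 18.78 V / 2^13 = 2.292 mV.
V_out = (−9.39) + 5101 × 0.00229248 V = 2.30394 V.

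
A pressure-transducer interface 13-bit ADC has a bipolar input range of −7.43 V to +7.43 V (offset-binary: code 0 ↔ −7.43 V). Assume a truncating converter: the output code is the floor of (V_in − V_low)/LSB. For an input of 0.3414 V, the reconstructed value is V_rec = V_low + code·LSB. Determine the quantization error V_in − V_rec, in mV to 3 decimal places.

Step size: 14.86 V ÷ 2^13 = 1.814 mV.
(0.3414 − (−7.43))/0.00181396 = 4284.2065; ⌊·⌋ gives code 4284.
Code 4284 maps back to (−7.43) + 4284×0.00181396 V = 0.34102539 V.
Error = 0.3414 − 0.34102539 = 0.000374609 V = 0.375 mV.

0.375 mV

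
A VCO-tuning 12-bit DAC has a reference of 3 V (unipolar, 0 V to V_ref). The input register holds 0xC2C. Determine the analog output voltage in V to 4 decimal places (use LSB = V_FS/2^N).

LSB = 3 V / 2^12 = 0.732 mV.
Code 0xC2C = 3116 decimal.
V_out = 0 + 3116 × 0.000732422 V = 2.28223 V.

2.2822 V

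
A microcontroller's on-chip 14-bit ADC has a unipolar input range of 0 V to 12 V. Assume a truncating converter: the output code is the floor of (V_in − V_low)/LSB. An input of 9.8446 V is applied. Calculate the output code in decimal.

code 13441

Full-scale span = 12 V; LSB = 12/2^14 = 0.732 mV.
Input sits at 13441.161 steps above V_low.
So the output code is 13441.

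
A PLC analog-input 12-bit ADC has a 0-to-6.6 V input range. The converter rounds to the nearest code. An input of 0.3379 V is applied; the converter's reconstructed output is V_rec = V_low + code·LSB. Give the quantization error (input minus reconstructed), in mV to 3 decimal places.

-0.479 mV

One LSB is 6.6 V / 4096 = 1.611 mV.
(V_in − V_low)/LSB = (0.3379 − 0)/0.00161133 = 209.7028 → code 210 (round).
V_rec = 0 + 210·0.00161133 = 0.33837891 V.
Error = 0.3379 − 0.33837891 = -0.000478906 V = -0.479 mV.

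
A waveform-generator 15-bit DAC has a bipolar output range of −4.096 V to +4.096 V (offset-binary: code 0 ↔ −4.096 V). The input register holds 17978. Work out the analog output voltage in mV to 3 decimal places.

398.500 mV

LSB = 8.192 V / 2^15 = 250.00 µV.
V_out = (−4.096) + 17978 × 0.00025 V = 0.3985 V.
= 398.500 mV.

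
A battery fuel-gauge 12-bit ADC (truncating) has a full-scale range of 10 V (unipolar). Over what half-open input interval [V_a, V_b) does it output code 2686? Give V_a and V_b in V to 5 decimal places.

[6.55762 V, 6.56006 V)

LSB = 10/2^12 = 2.441 mV.
V_a = V_low + 2686·LSB = 6.55762 V; V_b = V_low + 2687·LSB = 6.56006 V.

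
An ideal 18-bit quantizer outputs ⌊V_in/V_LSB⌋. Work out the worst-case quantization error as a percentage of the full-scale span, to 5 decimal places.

0.00038 %

Truncating → worst-case error = 1 LSB = V_FS/2^18, so 100/262144 = 0.00038147 % of full scale.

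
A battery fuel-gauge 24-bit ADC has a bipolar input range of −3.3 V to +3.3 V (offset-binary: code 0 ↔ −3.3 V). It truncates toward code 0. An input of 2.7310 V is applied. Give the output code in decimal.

Full-scale span = 6.6 V; LSB = 6.6/2^24 = 0.39 µV.
(V_in − V_low)/LSB = (2.7310 − (−3.3)) / 3.93391e-07 = 15330816.621.
Floor → code 15330816.

code 15330816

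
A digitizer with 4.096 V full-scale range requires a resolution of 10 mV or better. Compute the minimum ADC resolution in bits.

Number of steps required ≥ 4.096 V / 10 mV = 409.60.
Need 2^N ≥ 409.60; 2^8 = 256, 2^9 = 512.
Minimum N = 9.

9 bits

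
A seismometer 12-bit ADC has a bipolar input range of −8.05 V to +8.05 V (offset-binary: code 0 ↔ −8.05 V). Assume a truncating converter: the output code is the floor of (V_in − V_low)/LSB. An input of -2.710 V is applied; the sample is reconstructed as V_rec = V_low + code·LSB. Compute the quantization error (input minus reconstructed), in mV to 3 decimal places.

LSB = 16.1/2^12 = 3.931 mV.
(-2.710 − (−8.05))/0.00393066 = 1358.5491; ⌊·⌋ gives code 1358.
Code 1358 maps back to (−8.05) + 1358×0.00393066 V = -2.7121582 V.
V_in − V_rec = 0.0021582 V = 2.158 mV.

2.158 mV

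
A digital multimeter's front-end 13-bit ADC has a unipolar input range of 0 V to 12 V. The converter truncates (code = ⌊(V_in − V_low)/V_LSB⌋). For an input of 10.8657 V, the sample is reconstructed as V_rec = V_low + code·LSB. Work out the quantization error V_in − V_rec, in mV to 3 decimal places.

0.954 mV

LSB = 12/2^13 = 1.465 mV.
Scaled input = 7417.6512 LSBs, so code = 7417.
V_rec = 0 + 7417·0.00146484 = 10.864746 V.
Difference: 0.000953906 V → 0.954 mV.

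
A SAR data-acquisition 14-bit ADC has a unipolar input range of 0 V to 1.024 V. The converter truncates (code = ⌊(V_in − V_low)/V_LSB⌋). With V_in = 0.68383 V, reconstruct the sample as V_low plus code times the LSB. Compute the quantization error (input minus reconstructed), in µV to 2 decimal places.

One LSB is 1.024 V / 16384 = 62.50 µV.
(V_in − V_low)/LSB = (0.68383 − 0)/6.25e-05 = 10941.2800 → code 10941 (floor).
Code 10941 maps back to 0 + 10941×6.25e-05 V = 0.6838125 V.
V_in − V_rec = 1.75e-05 V = 17.50 µV.

17.50 µV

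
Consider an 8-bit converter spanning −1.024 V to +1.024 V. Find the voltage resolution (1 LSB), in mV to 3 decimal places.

Full-scale span = 2.048 V.
LSB = 2.048 / 2^8 = 2.048 / 256 = 0.008 V = 8.000 mV.

8.000 mV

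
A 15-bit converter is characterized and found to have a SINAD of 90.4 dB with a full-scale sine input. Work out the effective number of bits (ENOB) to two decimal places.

14.72 bits

ENOB = (SINAD − 1.76) / 6.02 = (90.4 − 1.76)/6.02 = 14.724.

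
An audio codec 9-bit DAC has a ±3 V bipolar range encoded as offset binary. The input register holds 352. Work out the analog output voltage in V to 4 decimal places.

1.1250 V

LSB = 6 V / 2^9 = 11.719 mV.
V_out = (−3) + 352 × 0.0117188 V = 1.125 V.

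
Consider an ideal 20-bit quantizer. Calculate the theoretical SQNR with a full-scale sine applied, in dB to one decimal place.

122.2 dB

SNR ≈ 6.02·N + 1.76 dB = 6.02·20 + 1.76 = 122.16 dB.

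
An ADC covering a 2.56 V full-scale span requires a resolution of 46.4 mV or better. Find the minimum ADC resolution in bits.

6 bits

Number of steps required ≥ 2.56 V / 46.4 mV = 55.17.
Need 2^N ≥ 55.17; 2^5 = 32, 2^6 = 64.
Minimum N = 6.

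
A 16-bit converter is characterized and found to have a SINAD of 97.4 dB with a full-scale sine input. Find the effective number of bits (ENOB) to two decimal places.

ENOB = (SINAD − 1.76) / 6.02 = (97.4 − 1.76)/6.02 = 15.887.

15.89 bits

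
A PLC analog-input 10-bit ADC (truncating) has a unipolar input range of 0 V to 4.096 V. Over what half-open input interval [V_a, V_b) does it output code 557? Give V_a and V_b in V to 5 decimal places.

[2.22800 V, 2.23200 V)

LSB = 4.096/2^10 = 4.000 mV.
V_a = V_low + 557·LSB = 2.228 V; V_b = V_low + 558·LSB = 2.232 V.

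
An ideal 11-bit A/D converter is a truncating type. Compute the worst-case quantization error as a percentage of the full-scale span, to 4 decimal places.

0.0488 %

Truncating → worst-case error = 1 LSB = V_FS/2^11, so 100/2048 = 0.0488281 % of full scale.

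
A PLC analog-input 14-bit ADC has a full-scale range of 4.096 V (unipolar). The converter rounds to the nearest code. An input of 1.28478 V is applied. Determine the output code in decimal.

code 5139

With 16384 levels over 4.096 V, one step is 250.00 µV.
(1.28478 − 0) / 0.00025 = 5139.120 LSBs.
round(5139.120) = 5139.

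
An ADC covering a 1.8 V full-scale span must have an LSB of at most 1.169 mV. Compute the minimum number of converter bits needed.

11 bits

Number of steps required ≥ 1.8 V / 1.169 mV = 1539.78.
Need 2^N ≥ 1539.78; 2^10 = 1024, 2^11 = 2048.
Minimum N = 11.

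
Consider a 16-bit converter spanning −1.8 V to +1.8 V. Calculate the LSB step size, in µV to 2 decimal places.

54.93 µV

Full-scale span = 3.6 V.
LSB = 3.6 / 2^16 = 3.6 / 65536 = 5.49316e-05 V = 54.93 µV.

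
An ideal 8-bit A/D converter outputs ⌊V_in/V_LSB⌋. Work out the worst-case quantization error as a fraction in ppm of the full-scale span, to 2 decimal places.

Truncating → worst-case error = 1 LSB = V_FS/2^8, so 1e+06/256 = 3906.25 ppm of full scale.

3906.25 ppm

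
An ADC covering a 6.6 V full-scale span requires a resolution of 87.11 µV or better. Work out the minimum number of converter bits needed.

Number of steps required ≥ 6.6 V / 87.11 µV = 75766.27.
Need 2^N ≥ 75766.27; 2^16 = 65536, 2^17 = 131072.
Minimum N = 17.

17 bits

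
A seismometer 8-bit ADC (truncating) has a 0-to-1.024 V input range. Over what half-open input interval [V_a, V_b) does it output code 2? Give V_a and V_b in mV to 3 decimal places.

LSB = 1.024/2^8 = 4.000 mV.
V_a = V_low + 2·LSB = 0.008 V; V_b = V_low + 3·LSB = 0.012 V.

[8.000 mV, 12.000 mV)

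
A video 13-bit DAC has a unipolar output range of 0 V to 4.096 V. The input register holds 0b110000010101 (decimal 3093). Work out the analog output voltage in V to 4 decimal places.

1.5465 V

LSB = 4.096 V / 2^13 = 0.500 mV.
Code 0b110000010101 = 3093 decimal.
V_out = 0 + 3093 × 0.0005 V = 1.5465 V.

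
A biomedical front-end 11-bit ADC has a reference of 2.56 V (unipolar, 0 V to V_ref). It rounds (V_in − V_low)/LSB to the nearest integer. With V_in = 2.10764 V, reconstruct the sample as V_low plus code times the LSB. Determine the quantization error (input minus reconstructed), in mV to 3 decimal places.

0.140 mV

LSB = 2.56/2^11 = 1.250 mV.
(2.10764 − 0)/0.00125 = 1686.1120; round gives code 1686.
Reconstructed: 2.1075 V.
V_in − V_rec = 0.00014 V = 0.140 mV.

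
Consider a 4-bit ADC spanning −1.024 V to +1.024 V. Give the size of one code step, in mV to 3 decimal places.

128.000 mV

Full-scale span = 2.048 V.
LSB = 2.048 / 2^4 = 2.048 / 16 = 0.128 V = 128.000 mV.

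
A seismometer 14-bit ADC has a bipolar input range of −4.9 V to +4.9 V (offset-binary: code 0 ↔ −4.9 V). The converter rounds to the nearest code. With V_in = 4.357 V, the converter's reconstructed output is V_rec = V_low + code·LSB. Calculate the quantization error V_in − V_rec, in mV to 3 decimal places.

0.115 mV

Step size: 9.8 V ÷ 2^14 = 0.598 mV.
Scaled input = 15476.1927 LSBs, so code = 15476.
Code 15476 maps back to (−4.9) + 15476×0.000598145 V = 4.3568848 V.
V_in − V_rec = 0.000115234 V = 0.115 mV.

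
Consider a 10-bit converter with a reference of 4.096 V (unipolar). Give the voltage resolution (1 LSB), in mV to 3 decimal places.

4.000 mV

Full-scale span = 4.096 V.
LSB = 4.096 / 2^10 = 4.096 / 1024 = 0.004 V = 4.000 mV.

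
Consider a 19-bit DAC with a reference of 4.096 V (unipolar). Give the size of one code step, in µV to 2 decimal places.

7.81 µV

Full-scale span = 4.096 V.
LSB = 4.096 / 2^19 = 4.096 / 524288 = 7.8125e-06 V = 7.81 µV.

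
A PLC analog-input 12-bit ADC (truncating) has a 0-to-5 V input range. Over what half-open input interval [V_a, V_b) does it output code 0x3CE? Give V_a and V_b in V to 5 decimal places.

[1.18896 V, 1.19019 V)

LSB = 5/2^12 = 1.221 mV.
Code 0x3CE = 974 decimal.
V_a = V_low + 974·LSB = 1.18896 V; V_b = V_low + 975·LSB = 1.19019 V.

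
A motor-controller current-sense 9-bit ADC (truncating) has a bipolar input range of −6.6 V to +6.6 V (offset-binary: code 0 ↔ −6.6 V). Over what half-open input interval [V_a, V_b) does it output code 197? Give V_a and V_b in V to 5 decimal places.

[-1.52109 V, -1.49531 V)

LSB = 13.2/2^9 = 25.781 mV.
V_a = V_low + 197·LSB = -1.52109 V; V_b = V_low + 198·LSB = -1.49531 V.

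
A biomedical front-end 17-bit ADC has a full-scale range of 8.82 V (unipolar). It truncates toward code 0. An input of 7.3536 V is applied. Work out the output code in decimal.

code 109280

Full-scale span = 8.82 V; LSB = 8.82/2^17 = 67.29 µV.
(7.3536 − 0) / 6.72913e-05 = 109280.165 LSBs.
⌊·⌋(109280.165) = 109280.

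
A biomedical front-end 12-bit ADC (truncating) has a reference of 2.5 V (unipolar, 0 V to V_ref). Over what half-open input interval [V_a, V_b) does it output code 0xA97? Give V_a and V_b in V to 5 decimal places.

[1.65466 V, 1.65527 V)

LSB = 2.5/2^12 = 0.610 mV.
Code 0xA97 = 2711 decimal.
V_a = V_low + 2711·LSB = 1.65466 V; V_b = V_low + 2712·LSB = 1.65527 V.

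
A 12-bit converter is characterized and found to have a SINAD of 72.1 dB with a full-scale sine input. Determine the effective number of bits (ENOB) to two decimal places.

ENOB = (SINAD − 1.76) / 6.02 = (72.1 − 1.76)/6.02 = 11.684.

11.68 bits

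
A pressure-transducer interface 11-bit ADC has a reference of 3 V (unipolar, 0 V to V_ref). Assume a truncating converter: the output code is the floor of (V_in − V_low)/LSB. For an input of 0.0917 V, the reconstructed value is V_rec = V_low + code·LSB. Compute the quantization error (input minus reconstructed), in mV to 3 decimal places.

0.880 mV

Step size: 3 V ÷ 2^11 = 1.465 mV.
Scaled input = 62.6005 LSBs, so code = 62.
V_rec = 0 + 62·0.00146484 = 0.090820312 V.
Error = 0.0917 − 0.090820312 = 0.000879688 V = 0.880 mV.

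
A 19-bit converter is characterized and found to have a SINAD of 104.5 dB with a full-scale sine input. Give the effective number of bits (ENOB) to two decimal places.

ENOB = (SINAD − 1.76) / 6.02 = (104.5 − 1.76)/6.02 = 17.066.

17.07 bits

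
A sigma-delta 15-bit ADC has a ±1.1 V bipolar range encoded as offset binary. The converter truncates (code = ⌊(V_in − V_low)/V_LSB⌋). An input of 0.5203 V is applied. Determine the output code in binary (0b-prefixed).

code 0b101111001000101 (decimal 24133)

With 32768 levels over 2.2 V, one step is 67.14 µV.
(V_in − V_low)/LSB = (0.5203 − (−1.1)) / 6.71387e-05 = 24133.632.
So the output code is 24133.
In binary (0b-prefixed): 0b101111001000101.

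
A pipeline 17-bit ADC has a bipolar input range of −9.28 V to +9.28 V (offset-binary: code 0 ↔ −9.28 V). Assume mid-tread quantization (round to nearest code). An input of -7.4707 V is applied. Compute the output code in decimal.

LSB = 18.56 V / 131072 = 141.60 µV.
Input sits at 12777.401 steps above V_low.
So the output code is 12777.

code 12777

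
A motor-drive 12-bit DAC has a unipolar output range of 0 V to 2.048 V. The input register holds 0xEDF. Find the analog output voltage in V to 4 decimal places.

LSB = 2.048 V / 2^12 = 0.500 mV.
Code 0xEDF = 3807 decimal.
V_out = 0 + 3807 × 0.0005 V = 1.9035 V.

1.9035 V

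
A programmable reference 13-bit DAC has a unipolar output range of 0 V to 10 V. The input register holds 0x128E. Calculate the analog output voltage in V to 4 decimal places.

LSB = 10 V / 2^13 = 1.221 mV.
Code 0x128E = 4750 decimal.
V_out = 0 + 4750 × 0.0012207 V = 5.79834 V.

5.7983 V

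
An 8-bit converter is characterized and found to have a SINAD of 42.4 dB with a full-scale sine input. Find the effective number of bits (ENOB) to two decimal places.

ENOB = (SINAD − 1.76) / 6.02 = (42.4 − 1.76)/6.02 = 6.751.

6.75 bits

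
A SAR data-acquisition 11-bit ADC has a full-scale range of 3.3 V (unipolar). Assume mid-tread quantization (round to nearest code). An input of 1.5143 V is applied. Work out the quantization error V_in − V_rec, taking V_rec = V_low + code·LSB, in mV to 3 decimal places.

Step size: 3.3 V ÷ 2^11 = 1.611 mV.
(1.5143 − 0)/0.00161133 = 939.7838; round gives code 940.
V_rec = 0 + 940·0.00161133 = 1.5146484 V.
Difference: -0.000348438 V → -0.348 mV.

-0.348 mV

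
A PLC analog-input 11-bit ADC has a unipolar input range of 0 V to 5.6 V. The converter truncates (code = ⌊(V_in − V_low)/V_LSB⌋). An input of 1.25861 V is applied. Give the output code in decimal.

With 2048 levels over 5.6 V, one step is 2.734 mV.
(V_in − V_low)/LSB = (1.25861 − 0) / 0.00273437 = 460.292.
⌊·⌋(460.292) = 460.

code 460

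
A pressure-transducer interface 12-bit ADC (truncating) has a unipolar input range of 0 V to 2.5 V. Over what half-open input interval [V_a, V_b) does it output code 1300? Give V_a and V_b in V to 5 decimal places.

[0.79346 V, 0.79407 V)

LSB = 2.5/2^12 = 0.610 mV.
V_a = V_low + 1300·LSB = 0.793457 V; V_b = V_low + 1301·LSB = 0.794067 V.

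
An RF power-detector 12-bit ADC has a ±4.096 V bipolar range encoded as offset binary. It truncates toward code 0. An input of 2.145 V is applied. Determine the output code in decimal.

Full-scale span = 8.192 V; LSB = 8.192/2^12 = 2.000 mV.
(2.145 − (−4.096)) / 0.002 = 3120.500 LSBs.
Floor → code 3120.

code 3120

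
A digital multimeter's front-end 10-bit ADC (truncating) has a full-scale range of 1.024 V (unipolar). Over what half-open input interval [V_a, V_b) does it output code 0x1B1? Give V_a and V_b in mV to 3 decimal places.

LSB = 1.024/2^10 = 1.000 mV.
Code 0x1B1 = 433 decimal.
V_a = V_low + 433·LSB = 0.433 V; V_b = V_low + 434·LSB = 0.434 V.

[433.000 mV, 434.000 mV)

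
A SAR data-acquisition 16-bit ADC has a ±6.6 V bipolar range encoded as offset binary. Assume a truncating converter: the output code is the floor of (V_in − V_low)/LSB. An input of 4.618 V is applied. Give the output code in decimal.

LSB = 13.2 V / 65536 = 201.42 µV.
Input sits at 55695.670 steps above V_low.
Floor → code 55695.

code 55695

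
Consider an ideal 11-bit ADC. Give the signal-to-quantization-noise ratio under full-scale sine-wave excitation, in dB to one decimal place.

SNR ≈ 6.02·N + 1.76 dB = 6.02·11 + 1.76 = 67.98 dB.

68.0 dB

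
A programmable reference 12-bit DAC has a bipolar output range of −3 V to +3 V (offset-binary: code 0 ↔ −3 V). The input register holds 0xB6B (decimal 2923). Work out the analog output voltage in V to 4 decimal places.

1.2817 V

LSB = 6 V / 2^12 = 1.465 mV.
Code 0xB6B = 2923 decimal.
V_out = (−3) + 2923 × 0.00146484 V = 1.28174 V.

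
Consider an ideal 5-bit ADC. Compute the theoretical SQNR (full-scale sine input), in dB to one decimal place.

SNR ≈ 6.02·N + 1.76 dB = 6.02·5 + 1.76 = 31.86 dB.

31.9 dB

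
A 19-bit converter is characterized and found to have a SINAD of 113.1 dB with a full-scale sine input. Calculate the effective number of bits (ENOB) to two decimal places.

18.50 bits

ENOB = (SINAD − 1.76) / 6.02 = (113.1 − 1.76)/6.02 = 18.495.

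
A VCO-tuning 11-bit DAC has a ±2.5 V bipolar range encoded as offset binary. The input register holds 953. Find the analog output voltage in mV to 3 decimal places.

-173.340 mV

LSB = 5 V / 2^11 = 2.441 mV.
V_out = (−2.5) + 953 × 0.00244141 V = -0.17334 V.
= -173.340 mV.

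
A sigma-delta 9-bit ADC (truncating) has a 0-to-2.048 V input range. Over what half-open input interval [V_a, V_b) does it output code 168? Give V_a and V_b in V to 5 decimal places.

LSB = 2.048/2^9 = 4.000 mV.
V_a = V_low + 168·LSB = 0.672 V; V_b = V_low + 169·LSB = 0.676 V.

[0.67200 V, 0.67600 V)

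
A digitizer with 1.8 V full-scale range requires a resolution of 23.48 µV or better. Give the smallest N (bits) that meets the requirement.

Number of steps required ≥ 1.8 V / 23.48 µV = 76660.99.
Need 2^N ≥ 76660.99; 2^16 = 65536, 2^17 = 131072.
Minimum N = 17.

17 bits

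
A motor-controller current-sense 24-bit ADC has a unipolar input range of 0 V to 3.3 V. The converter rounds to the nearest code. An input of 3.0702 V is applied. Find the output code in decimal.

LSB = 3.3 V / 16777216 = 0.20 µV.
Input sits at 15608911.686 steps above V_low.
round(15608911.686) = 15608912.

code 15608912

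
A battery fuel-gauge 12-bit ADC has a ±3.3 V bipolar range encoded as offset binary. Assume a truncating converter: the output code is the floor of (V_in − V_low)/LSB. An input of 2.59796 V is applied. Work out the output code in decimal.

code 3660

LSB = 6.6 V / 4096 = 1.611 mV.
(V_in − V_low)/LSB = (2.59796 − (−3.3)) / 0.00161133 = 3660.310.
So the output code is 3660.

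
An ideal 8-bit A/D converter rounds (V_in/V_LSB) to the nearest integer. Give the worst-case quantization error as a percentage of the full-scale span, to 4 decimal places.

Rounding → worst-case error = ½ LSB = V_FS/2^9, so 100/512 = 0.195312 % of full scale.

0.1953 %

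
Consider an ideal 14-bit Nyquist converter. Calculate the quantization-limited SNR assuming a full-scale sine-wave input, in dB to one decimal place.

86.0 dB

SNR ≈ 6.02·N + 1.76 dB = 6.02·14 + 1.76 = 86.04 dB.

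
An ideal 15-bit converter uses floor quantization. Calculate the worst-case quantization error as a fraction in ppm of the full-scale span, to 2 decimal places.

30.52 ppm

Truncating → worst-case error = 1 LSB = V_FS/2^15, so 1e+06/32768 = 30.5176 ppm of full scale.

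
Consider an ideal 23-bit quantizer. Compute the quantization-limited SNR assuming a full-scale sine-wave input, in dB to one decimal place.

140.2 dB

SNR ≈ 6.02·N + 1.76 dB = 6.02·23 + 1.76 = 140.22 dB.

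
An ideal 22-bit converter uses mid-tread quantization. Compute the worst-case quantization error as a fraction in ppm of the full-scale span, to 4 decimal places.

0.1192 ppm

Rounding → worst-case error = ½ LSB = V_FS/2^23, so 1e+06/8388608 = 0.119209 ppm of full scale.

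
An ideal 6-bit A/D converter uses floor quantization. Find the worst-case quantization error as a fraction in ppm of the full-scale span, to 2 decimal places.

Truncating → worst-case error = 1 LSB = V_FS/2^6, so 1e+06/64 = 15625 ppm of full scale.

15625.00 ppm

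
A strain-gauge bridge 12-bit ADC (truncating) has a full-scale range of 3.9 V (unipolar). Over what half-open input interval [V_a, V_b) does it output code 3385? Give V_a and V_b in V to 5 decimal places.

[3.22302 V, 3.22397 V)

LSB = 3.9/2^12 = 0.952 mV.
V_a = V_low + 3385·LSB = 3.22302 V; V_b = V_low + 3386·LSB = 3.22397 V.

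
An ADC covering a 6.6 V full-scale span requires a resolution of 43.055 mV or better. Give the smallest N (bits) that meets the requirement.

8 bits

Number of steps required ≥ 6.6 V / 43.055 mV = 153.29.
Need 2^N ≥ 153.29; 2^7 = 128, 2^8 = 256.
Minimum N = 8.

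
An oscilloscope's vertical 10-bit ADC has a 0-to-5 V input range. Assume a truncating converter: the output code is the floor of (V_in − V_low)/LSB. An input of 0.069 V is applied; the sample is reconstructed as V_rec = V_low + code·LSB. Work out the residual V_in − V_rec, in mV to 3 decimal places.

One LSB is 5 V / 1024 = 4.883 mV.
(V_in − V_low)/LSB = (0.069 − 0)/0.00488281 = 14.1312 → code 14 (floor).
Code 14 maps back to 0 + 14×0.00488281 V = 0.068359375 V.
Error = 0.069 − 0.068359375 = 0.000640625 V = 0.641 mV.

0.641 mV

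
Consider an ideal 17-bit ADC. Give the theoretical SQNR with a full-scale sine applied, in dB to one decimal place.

104.1 dB

SNR ≈ 6.02·N + 1.76 dB = 6.02·17 + 1.76 = 104.10 dB.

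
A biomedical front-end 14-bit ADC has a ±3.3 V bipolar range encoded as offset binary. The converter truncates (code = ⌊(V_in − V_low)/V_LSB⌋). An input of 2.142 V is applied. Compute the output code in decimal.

With 16384 levels over 6.6 V, one step is 402.83 µV.
(V_in − V_low)/LSB = (2.142 − (−3.3)) / 0.000402832 = 13509.353.
So the output code is 13509.

code 13509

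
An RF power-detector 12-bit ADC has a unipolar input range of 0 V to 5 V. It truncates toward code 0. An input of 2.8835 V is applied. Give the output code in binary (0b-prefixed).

LSB = 5 V / 4096 = 1.221 mV.
(V_in − V_low)/LSB = (2.8835 − 0) / 0.0012207 = 2362.163.
So the output code is 2362.
In binary (0b-prefixed): 0b100100111010.

code 0b100100111010 (decimal 2362)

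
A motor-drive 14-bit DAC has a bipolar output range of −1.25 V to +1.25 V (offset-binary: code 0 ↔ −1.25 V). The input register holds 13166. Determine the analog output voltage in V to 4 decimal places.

0.7590 V

LSB = 2.5 V / 2^14 = 152.59 µV.
V_out = (−1.25) + 13166 × 0.000152588 V = 0.758972 V.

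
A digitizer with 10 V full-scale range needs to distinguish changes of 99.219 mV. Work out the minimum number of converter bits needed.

Number of steps required ≥ 10 V / 99.219 mV = 100.79.
Need 2^N ≥ 100.79; 2^6 = 64, 2^7 = 128.
Minimum N = 7.

7 bits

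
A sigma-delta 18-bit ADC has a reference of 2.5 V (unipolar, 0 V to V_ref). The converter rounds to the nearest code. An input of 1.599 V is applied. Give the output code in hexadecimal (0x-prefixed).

code 0x28EF3 (decimal 167667)

LSB = 2.5 V / 262144 = 9.54 µV.
(1.599 − 0) / 9.53674e-06 = 167667.302 LSBs.
So the output code is 167667.
In hexadecimal (0x-prefixed): 0x28EF3.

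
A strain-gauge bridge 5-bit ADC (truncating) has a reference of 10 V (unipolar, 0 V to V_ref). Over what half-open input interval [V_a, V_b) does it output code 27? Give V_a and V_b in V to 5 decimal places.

[8.43750 V, 8.75000 V)

LSB = 10/2^5 = 312.500 mV.
V_a = V_low + 27·LSB = 8.4375 V; V_b = V_low + 28·LSB = 8.75 V.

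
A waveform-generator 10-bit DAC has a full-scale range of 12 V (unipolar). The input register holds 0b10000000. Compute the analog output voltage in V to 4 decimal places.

LSB = 12 V / 2^10 = 11.719 mV.
Code 0b10000000 = 128 decimal.
V_out = 0 + 128 × 0.0117188 V = 1.5 V.

1.5000 V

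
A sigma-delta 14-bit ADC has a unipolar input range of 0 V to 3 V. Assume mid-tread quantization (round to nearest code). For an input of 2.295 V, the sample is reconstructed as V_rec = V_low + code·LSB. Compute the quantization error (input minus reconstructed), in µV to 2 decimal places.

-43.95 µV

Step size: 3 V ÷ 2^14 = 183.11 µV.
Scaled input = 12533.7600 LSBs, so code = 12534.
V_rec = 0 + 12534·0.000183105 = 2.2950439 V.
Difference: -4.39453e-05 V → -43.95 µV.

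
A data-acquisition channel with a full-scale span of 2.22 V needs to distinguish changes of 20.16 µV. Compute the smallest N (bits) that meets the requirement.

Number of steps required ≥ 2.22 V / 20.16 µV = 110119.05.
Need 2^N ≥ 110119.05; 2^16 = 65536, 2^17 = 131072.
Minimum N = 17.

17 bits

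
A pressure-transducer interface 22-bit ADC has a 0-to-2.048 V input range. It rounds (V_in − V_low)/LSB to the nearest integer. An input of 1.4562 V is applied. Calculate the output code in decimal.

code 2982298

With 4194304 levels over 2.048 V, one step is 0.49 µV.
Input sits at 2982297.600 steps above V_low.
Round → code 2982298.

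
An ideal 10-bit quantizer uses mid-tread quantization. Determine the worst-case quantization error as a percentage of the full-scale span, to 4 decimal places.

Rounding → worst-case error = ½ LSB = V_FS/2^11, so 100/2048 = 0.0488281 % of full scale.

0.0488 %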